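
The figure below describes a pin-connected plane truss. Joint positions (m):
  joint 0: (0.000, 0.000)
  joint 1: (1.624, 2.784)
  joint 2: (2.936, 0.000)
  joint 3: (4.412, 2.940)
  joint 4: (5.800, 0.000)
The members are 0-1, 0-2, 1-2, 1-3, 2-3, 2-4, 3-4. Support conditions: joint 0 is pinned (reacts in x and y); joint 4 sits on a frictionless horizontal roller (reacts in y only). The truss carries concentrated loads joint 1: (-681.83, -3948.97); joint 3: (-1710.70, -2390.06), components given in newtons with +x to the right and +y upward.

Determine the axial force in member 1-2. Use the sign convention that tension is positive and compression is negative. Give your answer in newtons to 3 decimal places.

N=5 nodes, M=7 members, R=3 reactions → 2N=10, M+R=10
member 0 (0-1): L=3.2230, (cx,cy)=(0.5039,0.8638)
member 1 (0-2): L=2.9360, (cx,cy)=(1.0000,0.0000)
member 2 (1-2): L=3.0777, (cx,cy)=(0.4263,-0.9046)
member 3 (1-3): L=2.7924, (cx,cy)=(0.9984,0.0559)
member 4 (2-3): L=3.2897, (cx,cy)=(0.4487,0.8937)
member 5 (2-4): L=2.8640, (cx,cy)=(1.0000,0.0000)
member 6 (3-4): L=3.2512, (cx,cy)=(0.4269,-0.9043)
solve A·x = −loads:
  F[0-1] = -5336.6096 N (compression)
  F[0-2] = +296.4330 N (tension)
  F[1-2] = +590.6422 N (tension)
  F[1-3] = -2262.4558 N (compression)
  F[2-3] = -597.8371 N (compression)
  F[2-4] = +816.4552 N (tension)
  F[3-4] = -1912.4203 N (compression)
  Rx@0 = +2392.5300 N
  Ry@0 = +4609.6508 N
  Ry@4 = +1729.3792 N

590.642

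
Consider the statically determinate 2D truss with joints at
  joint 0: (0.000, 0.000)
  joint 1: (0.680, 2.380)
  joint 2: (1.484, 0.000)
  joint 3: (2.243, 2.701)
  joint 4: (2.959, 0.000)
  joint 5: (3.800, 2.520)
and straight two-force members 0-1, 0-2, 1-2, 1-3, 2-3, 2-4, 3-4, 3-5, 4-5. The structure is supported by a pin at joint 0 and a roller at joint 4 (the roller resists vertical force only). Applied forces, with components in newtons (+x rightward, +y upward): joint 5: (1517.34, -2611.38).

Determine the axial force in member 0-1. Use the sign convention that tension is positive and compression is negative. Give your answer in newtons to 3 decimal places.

N=6 nodes, M=9 members, R=3 reactions → 2N=12, M+R=12
member 0 (0-1): L=2.4752, (cx,cy)=(0.2747,0.9615)
member 1 (0-2): L=1.4840, (cx,cy)=(1.0000,0.0000)
member 2 (1-2): L=2.5121, (cx,cy)=(0.3200,-0.9474)
member 3 (1-3): L=1.5956, (cx,cy)=(0.9796,0.2012)
member 4 (2-3): L=2.8056, (cx,cy)=(0.2705,0.9627)
member 5 (2-4): L=1.4750, (cx,cy)=(1.0000,0.0000)
member 6 (3-4): L=2.7943, (cx,cy)=(0.2562,-0.9666)
member 7 (3-5): L=1.5675, (cx,cy)=(0.9933,-0.1155)
member 8 (4-5): L=2.6566, (cx,cy)=(0.3166,0.9486)
solve A·x = −loads:
  F[0-1] = +2115.8353 N (tension)
  F[0-2] = +936.0753 N (tension)
  F[1-2] = -1890.2286 N (compression)
  F[1-3] = +1210.9843 N (tension)
  F[2-3] = +1860.1681 N (tension)
  F[2-4] = -172.1151 N (compression)
  F[3-4] = -2381.2558 N (compression)
  F[3-5] = +2315.1067 N (tension)
  F[4-5] = -2471.1410 N (compression)
  Rx@0 = -1517.3400 N
  Ry@0 = -2034.4263 N
  Ry@4 = +4645.8063 N

2115.835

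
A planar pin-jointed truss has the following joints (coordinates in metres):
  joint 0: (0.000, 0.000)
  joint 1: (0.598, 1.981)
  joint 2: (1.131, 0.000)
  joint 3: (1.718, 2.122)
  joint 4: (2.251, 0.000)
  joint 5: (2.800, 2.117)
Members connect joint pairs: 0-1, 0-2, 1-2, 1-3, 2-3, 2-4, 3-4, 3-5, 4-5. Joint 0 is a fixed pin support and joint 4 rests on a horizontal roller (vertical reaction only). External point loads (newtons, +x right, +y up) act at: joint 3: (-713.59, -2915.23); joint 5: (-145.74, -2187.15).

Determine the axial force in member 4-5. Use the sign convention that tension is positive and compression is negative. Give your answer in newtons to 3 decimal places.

-2257.489

N=6 nodes, M=9 members, R=3 reactions → 2N=12, M+R=12
member 0 (0-1): L=2.0693, (cx,cy)=(0.2890,0.9573)
member 1 (0-2): L=1.1310, (cx,cy)=(1.0000,0.0000)
member 2 (1-2): L=2.0515, (cx,cy)=(0.2598,-0.9657)
member 3 (1-3): L=1.1288, (cx,cy)=(0.9922,0.1249)
member 4 (2-3): L=2.2017, (cx,cy)=(0.2666,0.9638)
member 5 (2-4): L=1.1200, (cx,cy)=(1.0000,0.0000)
member 6 (3-4): L=2.1879, (cx,cy)=(0.2436,-0.9699)
member 7 (3-5): L=1.0820, (cx,cy)=(1.0000,-0.0046)
member 8 (4-5): L=2.1870, (cx,cy)=(0.2510,0.9680)
solve A·x = −loads:
  F[0-1] = -1009.6920 N (compression)
  F[0-2] = -567.5413 N (compression)
  F[1-2] = +931.3980 N (tension)
  F[1-3] = -537.9943 N (compression)
  F[2-3] = -933.1900 N (compression)
  F[2-4] = -76.7485 N (compression)
  F[3-4] = -2011.1540 N (compression)
  F[3-5] = +420.9520 N (tension)
  F[4-5] = -2257.4886 N (compression)
  Rx@0 = +859.3300 N
  Ry@0 = +966.6112 N
  Ry@4 = +4135.7688 N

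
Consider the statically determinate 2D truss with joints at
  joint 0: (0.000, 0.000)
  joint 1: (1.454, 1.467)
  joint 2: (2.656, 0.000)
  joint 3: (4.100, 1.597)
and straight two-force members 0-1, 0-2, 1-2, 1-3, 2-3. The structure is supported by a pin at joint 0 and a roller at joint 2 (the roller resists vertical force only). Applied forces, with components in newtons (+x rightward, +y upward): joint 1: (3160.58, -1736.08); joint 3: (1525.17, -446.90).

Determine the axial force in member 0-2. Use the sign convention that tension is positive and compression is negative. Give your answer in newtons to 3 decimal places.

2584.498

N=4 nodes, M=5 members, R=3 reactions → 2N=8, M+R=8
member 0 (0-1): L=2.0655, (cx,cy)=(0.7040,0.7102)
member 1 (0-2): L=2.6560, (cx,cy)=(1.0000,0.0000)
member 2 (1-2): L=1.8965, (cx,cy)=(0.6338,-0.7735)
member 3 (1-3): L=2.6492, (cx,cy)=(0.9988,0.0491)
member 4 (2-3): L=2.1530, (cx,cy)=(0.6707,0.7417)
solve A·x = −loads:
  F[0-1] = +2984.9326 N (tension)
  F[0-2] = +2584.4983 N (tension)
  F[1-2] = -4856.9802 N (compression)
  F[1-3] = +2021.3793 N (tension)
  F[2-3] = -736.2266 N (compression)
  Rx@0 = -4685.7500 N
  Ry@0 = -2120.0387 N
  Ry@2 = +4303.0187 N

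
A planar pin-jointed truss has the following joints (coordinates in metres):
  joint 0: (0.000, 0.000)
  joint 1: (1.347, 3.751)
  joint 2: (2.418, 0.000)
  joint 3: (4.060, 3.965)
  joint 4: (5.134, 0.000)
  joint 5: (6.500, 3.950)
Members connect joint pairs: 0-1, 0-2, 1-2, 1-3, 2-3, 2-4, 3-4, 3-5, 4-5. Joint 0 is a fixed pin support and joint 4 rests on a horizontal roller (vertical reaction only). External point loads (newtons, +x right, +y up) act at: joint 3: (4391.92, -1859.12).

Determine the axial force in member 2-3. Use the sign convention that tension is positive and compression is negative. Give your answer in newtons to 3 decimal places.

3088.662

N=6 nodes, M=9 members, R=3 reactions → 2N=12, M+R=12
member 0 (0-1): L=3.9855, (cx,cy)=(0.3380,0.9412)
member 1 (0-2): L=2.4180, (cx,cy)=(1.0000,0.0000)
member 2 (1-2): L=3.9009, (cx,cy)=(0.2746,-0.9616)
member 3 (1-3): L=2.7214, (cx,cy)=(0.9969,0.0786)
member 4 (2-3): L=4.2915, (cx,cy)=(0.3826,0.9239)
member 5 (2-4): L=2.7160, (cx,cy)=(1.0000,0.0000)
member 6 (3-4): L=4.1079, (cx,cy)=(0.2614,-0.9652)
member 7 (3-5): L=2.4400, (cx,cy)=(1.0000,-0.0061)
member 8 (4-5): L=4.1795, (cx,cy)=(0.3268,0.9451)
solve A·x = −loads:
  F[0-1] = +3190.7299 N (tension)
  F[0-2] = +3313.5393 N (tension)
  F[1-2] = -2967.6834 N (compression)
  F[1-3] = +1899.0440 N (tension)
  F[2-3] = +3088.6617 N (tension)
  F[2-4] = +1316.9959 N (tension)
  F[3-4] = -5037.3044 N (compression)
  F[3-5] = -0.0000 N (compression)
  F[4-5] = +0.0000 N (tension)
  Rx@0 = -4391.9200 N
  Ry@0 = -3002.9739 N
  Ry@4 = +4862.0939 N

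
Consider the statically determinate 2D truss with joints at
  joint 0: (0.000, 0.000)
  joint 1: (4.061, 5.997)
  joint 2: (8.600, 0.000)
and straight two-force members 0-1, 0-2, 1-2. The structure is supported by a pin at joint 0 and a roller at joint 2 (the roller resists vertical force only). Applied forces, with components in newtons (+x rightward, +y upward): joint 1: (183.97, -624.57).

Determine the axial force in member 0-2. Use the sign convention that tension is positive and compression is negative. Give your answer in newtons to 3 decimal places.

320.322

N=3 nodes, M=3 members, R=3 reactions → 2N=6, M+R=6
member 0 (0-1): L=7.2426, (cx,cy)=(0.5607,0.8280)
member 1 (0-2): L=8.6000, (cx,cy)=(1.0000,0.0000)
member 2 (1-2): L=7.5211, (cx,cy)=(0.6035,-0.7974)
solve A·x = −loads:
  F[0-1] = -243.1786 N (compression)
  F[0-2] = +320.3221 N (tension)
  F[1-2] = -530.7702 N (compression)
  Rx@0 = -183.9700 N
  Ry@0 = +201.3552 N
  Ry@2 = +423.2148 N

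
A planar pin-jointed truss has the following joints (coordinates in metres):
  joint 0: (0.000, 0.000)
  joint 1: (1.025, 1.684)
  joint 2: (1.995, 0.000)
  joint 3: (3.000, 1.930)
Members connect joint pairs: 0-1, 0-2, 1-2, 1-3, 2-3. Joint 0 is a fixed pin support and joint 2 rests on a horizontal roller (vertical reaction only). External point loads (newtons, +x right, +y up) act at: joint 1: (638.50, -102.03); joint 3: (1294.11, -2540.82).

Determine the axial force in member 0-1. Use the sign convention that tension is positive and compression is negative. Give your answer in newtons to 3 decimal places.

3536.917

N=4 nodes, M=5 members, R=3 reactions → 2N=8, M+R=8
member 0 (0-1): L=1.9714, (cx,cy)=(0.5199,0.8542)
member 1 (0-2): L=1.9950, (cx,cy)=(1.0000,0.0000)
member 2 (1-2): L=1.9434, (cx,cy)=(0.4991,-0.8665)
member 3 (1-3): L=1.9903, (cx,cy)=(0.9923,0.1236)
member 4 (2-3): L=2.1760, (cx,cy)=(0.4619,0.8870)
solve A·x = −loads:
  F[0-1] = +3536.9167 N (tension)
  F[0-2] = +93.6579 N (tension)
  F[1-2] = -3202.0843 N (compression)
  F[1-3] = +2820.3299 N (tension)
  F[2-3] = -3257.6889 N (compression)
  Rx@0 = -1932.6100 N
  Ry@0 = -3021.2638 N
  Ry@2 = +5664.1138 N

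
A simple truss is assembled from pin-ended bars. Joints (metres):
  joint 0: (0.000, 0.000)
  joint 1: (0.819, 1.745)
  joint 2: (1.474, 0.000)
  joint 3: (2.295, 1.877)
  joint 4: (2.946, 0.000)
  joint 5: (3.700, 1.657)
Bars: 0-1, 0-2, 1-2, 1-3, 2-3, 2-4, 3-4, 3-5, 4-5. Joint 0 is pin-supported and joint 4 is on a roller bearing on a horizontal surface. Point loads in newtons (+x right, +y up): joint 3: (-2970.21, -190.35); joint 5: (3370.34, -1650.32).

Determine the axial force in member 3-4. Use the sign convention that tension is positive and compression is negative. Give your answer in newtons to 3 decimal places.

-1245.066

N=6 nodes, M=9 members, R=3 reactions → 2N=12, M+R=12
member 0 (0-1): L=1.9276, (cx,cy)=(0.4249,0.9053)
member 1 (0-2): L=1.4740, (cx,cy)=(1.0000,0.0000)
member 2 (1-2): L=1.8639, (cx,cy)=(0.3514,-0.9362)
member 3 (1-3): L=1.4819, (cx,cy)=(0.9960,0.0891)
member 4 (2-3): L=2.0487, (cx,cy)=(0.4007,0.9162)
member 5 (2-4): L=1.4720, (cx,cy)=(1.0000,0.0000)
member 6 (3-4): L=1.9867, (cx,cy)=(0.3277,-0.9448)
member 7 (3-5): L=1.4221, (cx,cy)=(0.9880,-0.1547)
member 8 (4-5): L=1.8205, (cx,cy)=(0.4142,0.9102)
solve A·x = −loads:
  F[0-1] = +423.7140 N (tension)
  F[0-2] = +220.1056 N (tension)
  F[1-2] = -379.7551 N (compression)
  F[1-3] = +314.7280 N (tension)
  F[2-3] = +388.0566 N (tension)
  F[2-4] = -68.8575 N (compression)
  F[3-4] = -1245.0663 N (compression)
  F[3-5] = +3894.0599 N (tension)
  F[4-5] = -1151.3048 N (compression)
  Rx@0 = -400.1300 N
  Ry@0 = -383.5684 N
  Ry@4 = +2224.2384 N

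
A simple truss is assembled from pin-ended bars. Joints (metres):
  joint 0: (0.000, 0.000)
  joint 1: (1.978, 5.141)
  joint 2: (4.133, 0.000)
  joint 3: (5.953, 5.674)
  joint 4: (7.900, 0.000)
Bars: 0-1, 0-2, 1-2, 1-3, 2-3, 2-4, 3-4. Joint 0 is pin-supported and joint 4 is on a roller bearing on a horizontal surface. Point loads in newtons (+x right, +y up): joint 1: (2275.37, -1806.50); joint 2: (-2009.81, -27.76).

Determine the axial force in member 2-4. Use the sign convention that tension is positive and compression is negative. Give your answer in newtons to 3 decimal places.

N=5 nodes, M=7 members, R=3 reactions → 2N=10, M+R=10
member 0 (0-1): L=5.5084, (cx,cy)=(0.3591,0.9333)
member 1 (0-2): L=4.1330, (cx,cy)=(1.0000,0.0000)
member 2 (1-2): L=5.5744, (cx,cy)=(0.3866,-0.9223)
member 3 (1-3): L=4.0106, (cx,cy)=(0.9911,0.1329)
member 4 (2-3): L=5.9587, (cx,cy)=(0.3054,0.9522)
member 5 (2-4): L=3.7670, (cx,cy)=(1.0000,0.0000)
member 6 (3-4): L=5.9988, (cx,cy)=(0.3246,-0.9459)
solve A·x = −loads:
  F[0-1] = +121.3889 N (tension)
  F[0-2] = +221.9706 N (tension)
  F[1-2] = -2278.0748 N (compression)
  F[1-3] = -1363.1943 N (compression)
  F[2-3] = +2235.5485 N (tension)
  F[2-4] = +668.2913 N (tension)
  F[3-4] = -2059.0228 N (compression)
  Rx@0 = -265.5600 N
  Ry@0 = -113.2927 N
  Ry@4 = +1947.5527 N

668.291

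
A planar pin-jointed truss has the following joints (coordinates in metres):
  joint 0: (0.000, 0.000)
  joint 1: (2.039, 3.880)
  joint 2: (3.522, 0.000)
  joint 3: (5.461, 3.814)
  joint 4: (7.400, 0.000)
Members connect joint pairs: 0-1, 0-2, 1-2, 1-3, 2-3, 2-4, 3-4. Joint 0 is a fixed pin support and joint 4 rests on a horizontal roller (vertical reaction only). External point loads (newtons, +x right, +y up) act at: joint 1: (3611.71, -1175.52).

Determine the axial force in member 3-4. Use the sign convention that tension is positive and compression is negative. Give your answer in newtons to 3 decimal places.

N=5 nodes, M=7 members, R=3 reactions → 2N=10, M+R=10
member 0 (0-1): L=4.3831, (cx,cy)=(0.4652,0.8852)
member 1 (0-2): L=3.5220, (cx,cy)=(1.0000,0.0000)
member 2 (1-2): L=4.1538, (cx,cy)=(0.3570,-0.9341)
member 3 (1-3): L=3.4226, (cx,cy)=(0.9998,-0.0193)
member 4 (2-3): L=4.2786, (cx,cy)=(0.4532,0.8914)
member 5 (2-4): L=3.8780, (cx,cy)=(1.0000,0.0000)
member 6 (3-4): L=4.2786, (cx,cy)=(0.4532,-0.8914)
solve A·x = −loads:
  F[0-1] = +1177.2244 N (tension)
  F[0-2] = +3064.0752 N (tension)
  F[1-2] = -2327.9708 N (compression)
  F[1-3] = -2233.3437 N (compression)
  F[2-3] = +2439.4284 N (tension)
  F[2-4] = +1127.4115 N (tension)
  F[3-4] = -2487.7408 N (compression)
  Rx@0 = -3611.7100 N
  Ry@0 = -1042.0908 N
  Ry@4 = +2217.6108 N

-2487.741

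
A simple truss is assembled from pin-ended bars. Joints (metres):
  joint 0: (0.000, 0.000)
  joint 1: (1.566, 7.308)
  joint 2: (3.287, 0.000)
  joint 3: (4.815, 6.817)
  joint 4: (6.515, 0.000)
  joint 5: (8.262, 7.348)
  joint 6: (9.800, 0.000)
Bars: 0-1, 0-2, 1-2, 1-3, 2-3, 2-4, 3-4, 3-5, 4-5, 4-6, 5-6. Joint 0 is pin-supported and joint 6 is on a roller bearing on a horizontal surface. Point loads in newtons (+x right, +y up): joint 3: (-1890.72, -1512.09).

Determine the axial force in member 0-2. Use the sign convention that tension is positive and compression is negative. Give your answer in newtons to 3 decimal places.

N=7 nodes, M=11 members, R=3 reactions → 2N=14, M+R=14
member 0 (0-1): L=7.4739, (cx,cy)=(0.2095,0.9778)
member 1 (0-2): L=3.2870, (cx,cy)=(1.0000,0.0000)
member 2 (1-2): L=7.5079, (cx,cy)=(0.2292,-0.9734)
member 3 (1-3): L=3.2859, (cx,cy)=(0.9888,-0.1494)
member 4 (2-3): L=6.9861, (cx,cy)=(0.2187,0.9758)
member 5 (2-4): L=3.2280, (cx,cy)=(1.0000,0.0000)
member 6 (3-4): L=7.0258, (cx,cy)=(0.2420,-0.9703)
member 7 (3-5): L=3.4877, (cx,cy)=(0.9883,0.1523)
member 8 (4-5): L=7.5528, (cx,cy)=(0.2313,0.9729)
member 9 (4-6): L=3.2850, (cx,cy)=(1.0000,0.0000)
member 10 (5-6): L=7.5072, (cx,cy)=(0.2049,-0.9788)
solve A·x = −loads:
  F[0-1] = -2131.6863 N (compression)
  F[0-2] = -1444.0697 N (compression)
  F[1-2] = +2292.3122 N (tension)
  F[1-3] = -983.1433 N (compression)
  F[2-3] = -2286.6401 N (compression)
  F[2-4] = -418.4841 N (compression)
  F[3-4] = +631.9673 N (tension)
  F[3-5] = +268.7019 N (tension)
  F[4-5] = -630.2805 N (compression)
  F[4-6] = -119.7827 N (compression)
  F[5-6] = +584.6795 N (tension)
  Rx@0 = +1890.7200 N
  Ry@0 = +2084.3681 N
  Ry@6 = -572.2781 N

-1444.070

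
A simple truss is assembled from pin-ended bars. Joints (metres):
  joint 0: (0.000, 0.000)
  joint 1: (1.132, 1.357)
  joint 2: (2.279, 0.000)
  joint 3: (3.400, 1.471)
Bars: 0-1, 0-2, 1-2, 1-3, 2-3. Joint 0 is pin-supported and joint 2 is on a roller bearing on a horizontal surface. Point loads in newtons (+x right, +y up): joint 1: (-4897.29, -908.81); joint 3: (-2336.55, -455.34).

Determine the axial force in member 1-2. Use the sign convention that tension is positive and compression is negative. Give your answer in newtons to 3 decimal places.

4772.377

N=4 nodes, M=5 members, R=3 reactions → 2N=8, M+R=8
member 0 (0-1): L=1.7672, (cx,cy)=(0.6406,0.7679)
member 1 (0-2): L=2.2790, (cx,cy)=(1.0000,0.0000)
member 2 (1-2): L=1.7768, (cx,cy)=(0.6455,-0.7637)
member 3 (1-3): L=2.2709, (cx,cy)=(0.9987,0.0502)
member 4 (2-3): L=1.8495, (cx,cy)=(0.6061,0.7954)
solve A·x = −loads:
  F[0-1] = -6065.3928 N (compression)
  F[0-2] = -3348.5074 N (compression)
  F[1-2] = +4772.3771 N (tension)
  F[1-3] = -2071.4075 N (compression)
  F[2-3] = -441.7480 N (compression)
  Rx@0 = +7233.8400 N
  Ry@0 = +4657.5939 N
  Ry@2 = -3293.4439 N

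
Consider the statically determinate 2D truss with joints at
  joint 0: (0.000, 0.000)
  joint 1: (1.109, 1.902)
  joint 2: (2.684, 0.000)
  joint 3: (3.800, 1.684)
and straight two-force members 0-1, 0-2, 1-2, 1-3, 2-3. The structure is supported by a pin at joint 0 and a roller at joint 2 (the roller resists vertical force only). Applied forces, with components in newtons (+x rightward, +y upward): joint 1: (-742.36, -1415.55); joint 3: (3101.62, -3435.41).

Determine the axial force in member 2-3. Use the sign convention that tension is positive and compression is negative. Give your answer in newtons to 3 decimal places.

-3625.261

N=4 nodes, M=5 members, R=3 reactions → 2N=8, M+R=8
member 0 (0-1): L=2.2017, (cx,cy)=(0.5037,0.8639)
member 1 (0-2): L=2.6840, (cx,cy)=(1.0000,0.0000)
member 2 (1-2): L=2.4695, (cx,cy)=(0.6378,-0.7702)
member 3 (1-3): L=2.6998, (cx,cy)=(0.9967,-0.0807)
member 4 (2-3): L=2.0202, (cx,cy)=(0.5524,0.8336)
solve A·x = −loads:
  F[0-1] = +2335.6655 N (tension)
  F[0-2] = +1182.7816 N (tension)
  F[1-2] = -4994.4615 N (compression)
  F[1-3] = +5120.9848 N (tension)
  F[2-3] = -3625.2611 N (compression)
  Rx@0 = -2359.2600 N
  Ry@0 = -2017.7294 N
  Ry@2 = +6868.6894 N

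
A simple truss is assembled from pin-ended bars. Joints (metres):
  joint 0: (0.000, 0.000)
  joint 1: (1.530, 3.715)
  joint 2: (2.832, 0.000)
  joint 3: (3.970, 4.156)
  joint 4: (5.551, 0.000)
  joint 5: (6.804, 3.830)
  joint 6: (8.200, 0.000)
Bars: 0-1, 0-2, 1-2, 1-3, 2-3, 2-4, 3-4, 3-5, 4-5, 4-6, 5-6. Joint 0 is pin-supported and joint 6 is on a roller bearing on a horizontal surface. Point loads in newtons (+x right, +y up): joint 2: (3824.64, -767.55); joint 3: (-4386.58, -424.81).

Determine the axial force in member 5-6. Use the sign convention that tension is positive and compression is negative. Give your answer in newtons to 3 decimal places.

1865.275

N=7 nodes, M=11 members, R=3 reactions → 2N=14, M+R=14
member 0 (0-1): L=4.0177, (cx,cy)=(0.3808,0.9247)
member 1 (0-2): L=2.8320, (cx,cy)=(1.0000,0.0000)
member 2 (1-2): L=3.9366, (cx,cy)=(0.3307,-0.9437)
member 3 (1-3): L=2.4795, (cx,cy)=(0.9841,0.1779)
member 4 (2-3): L=4.3090, (cx,cy)=(0.2641,0.9645)
member 5 (2-4): L=2.7190, (cx,cy)=(1.0000,0.0000)
member 6 (3-4): L=4.4466, (cx,cy)=(0.3556,-0.9347)
member 7 (3-5): L=2.8527, (cx,cy)=(0.9934,-0.1143)
member 8 (4-5): L=4.0298, (cx,cy)=(0.3109,0.9504)
member 9 (4-6): L=2.6490, (cx,cy)=(1.0000,0.0000)
member 10 (5-6): L=4.0765, (cx,cy)=(0.3425,-0.9395)
solve A·x = −loads:
  F[0-1] = -3184.8202 N (compression)
  F[0-2] = +650.8790 N (tension)
  F[1-2] = +2716.1481 N (tension)
  F[1-3] = -2145.3802 N (compression)
  F[2-3] = -1861.8359 N (compression)
  F[2-4] = -1783.6955 N (compression)
  F[3-4] = +1731.2462 N (tension)
  F[3-5] = +1175.8442 N (tension)
  F[4-5] = -1702.5107 N (compression)
  F[4-6] = -638.7671 N (compression)
  F[5-6] = +1865.2746 N (tension)
  Rx@0 = +561.9400 N
  Ry@0 = +2944.8514 N
  Ry@6 = -1752.4914 N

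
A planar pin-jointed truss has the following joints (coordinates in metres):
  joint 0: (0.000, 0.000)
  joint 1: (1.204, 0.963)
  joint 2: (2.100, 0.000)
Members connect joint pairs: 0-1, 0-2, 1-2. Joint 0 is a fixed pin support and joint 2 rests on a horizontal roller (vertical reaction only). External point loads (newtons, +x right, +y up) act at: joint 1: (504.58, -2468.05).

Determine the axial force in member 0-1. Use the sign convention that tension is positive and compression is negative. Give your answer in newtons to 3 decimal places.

-1315.446

N=3 nodes, M=3 members, R=3 reactions → 2N=6, M+R=6
member 0 (0-1): L=1.5417, (cx,cy)=(0.7809,0.6246)
member 1 (0-2): L=2.1000, (cx,cy)=(1.0000,0.0000)
member 2 (1-2): L=1.3154, (cx,cy)=(0.6812,-0.7321)
solve A·x = −loads:
  F[0-1] = -1315.4462 N (compression)
  F[0-2] = +1531.8542 N (tension)
  F[1-2] = -2248.8251 N (compression)
  Rx@0 = -504.5800 N
  Ry@0 = +821.6487 N
  Ry@2 = +1646.4013 N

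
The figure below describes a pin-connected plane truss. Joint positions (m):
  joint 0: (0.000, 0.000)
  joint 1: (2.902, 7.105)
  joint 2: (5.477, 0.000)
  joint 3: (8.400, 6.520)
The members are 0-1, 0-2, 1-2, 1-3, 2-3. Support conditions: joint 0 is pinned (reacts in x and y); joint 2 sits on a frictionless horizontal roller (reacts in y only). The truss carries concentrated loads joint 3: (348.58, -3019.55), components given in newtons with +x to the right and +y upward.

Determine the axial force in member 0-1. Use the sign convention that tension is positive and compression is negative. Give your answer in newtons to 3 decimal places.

N=4 nodes, M=5 members, R=3 reactions → 2N=8, M+R=8
member 0 (0-1): L=7.6748, (cx,cy)=(0.3781,0.9258)
member 1 (0-2): L=5.4770, (cx,cy)=(1.0000,0.0000)
member 2 (1-2): L=7.5572, (cx,cy)=(0.3407,-0.9402)
member 3 (1-3): L=5.5290, (cx,cy)=(0.9944,-0.1058)
member 4 (2-3): L=7.1452, (cx,cy)=(0.4091,0.9125)
solve A·x = −loads:
  F[0-1] = +2188.9705 N (tension)
  F[0-2] = -479.1143 N (compression)
  F[1-2] = -2339.3189 N (compression)
  F[1-3] = +1633.9503 N (tension)
  F[2-3] = -3119.6493 N (compression)
  Rx@0 = -348.5800 N
  Ry@0 = -2026.4536 N
  Ry@2 = +5046.0036 N

2188.971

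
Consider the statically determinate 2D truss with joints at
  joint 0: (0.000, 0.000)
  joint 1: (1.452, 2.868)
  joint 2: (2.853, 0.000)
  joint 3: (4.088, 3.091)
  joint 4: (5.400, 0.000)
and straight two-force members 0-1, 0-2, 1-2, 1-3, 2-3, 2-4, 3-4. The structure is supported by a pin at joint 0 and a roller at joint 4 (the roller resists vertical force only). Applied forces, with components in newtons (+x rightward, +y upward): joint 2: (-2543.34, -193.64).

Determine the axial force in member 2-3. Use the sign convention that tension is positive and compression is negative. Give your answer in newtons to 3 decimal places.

118.119

N=5 nodes, M=7 members, R=3 reactions → 2N=10, M+R=10
member 0 (0-1): L=3.2146, (cx,cy)=(0.4517,0.8922)
member 1 (0-2): L=2.8530, (cx,cy)=(1.0000,0.0000)
member 2 (1-2): L=3.1919, (cx,cy)=(0.4389,-0.8985)
member 3 (1-3): L=2.6454, (cx,cy)=(0.9964,0.0843)
member 4 (2-3): L=3.3286, (cx,cy)=(0.3710,0.9286)
member 5 (2-4): L=2.5470, (cx,cy)=(1.0000,0.0000)
member 6 (3-4): L=3.3579, (cx,cy)=(0.3907,-0.9205)
solve A·x = −loads:
  F[0-1] = -102.3716 N (compression)
  F[0-2] = -2497.1000 N (compression)
  F[1-2] = +93.4336 N (tension)
  F[1-3] = -87.5618 N (compression)
  F[2-3] = +118.1188 N (tension)
  F[2-4] = +43.4248 N (tension)
  F[3-4] = -111.1410 N (compression)
  Rx@0 = +2543.3400 N
  Ry@0 = +91.3335 N
  Ry@4 = +102.3065 N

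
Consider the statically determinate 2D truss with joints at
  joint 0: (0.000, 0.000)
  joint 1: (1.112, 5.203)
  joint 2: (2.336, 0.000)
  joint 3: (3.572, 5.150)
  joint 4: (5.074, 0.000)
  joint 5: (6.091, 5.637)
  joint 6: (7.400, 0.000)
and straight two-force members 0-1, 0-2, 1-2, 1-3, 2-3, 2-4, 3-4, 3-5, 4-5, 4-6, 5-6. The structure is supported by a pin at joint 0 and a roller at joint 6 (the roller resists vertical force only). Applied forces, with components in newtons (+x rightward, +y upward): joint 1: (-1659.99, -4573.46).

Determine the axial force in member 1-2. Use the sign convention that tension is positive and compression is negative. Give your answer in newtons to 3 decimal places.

482.607

N=7 nodes, M=11 members, R=3 reactions → 2N=14, M+R=14
member 0 (0-1): L=5.3205, (cx,cy)=(0.2090,0.9779)
member 1 (0-2): L=2.3360, (cx,cy)=(1.0000,0.0000)
member 2 (1-2): L=5.3450, (cx,cy)=(0.2290,-0.9734)
member 3 (1-3): L=2.4606, (cx,cy)=(0.9998,-0.0215)
member 4 (2-3): L=5.2962, (cx,cy)=(0.2334,0.9724)
member 5 (2-4): L=2.7380, (cx,cy)=(1.0000,0.0000)
member 6 (3-4): L=5.3646, (cx,cy)=(0.2800,-0.9600)
member 7 (3-5): L=2.5656, (cx,cy)=(0.9818,0.1898)
member 8 (4-5): L=5.7280, (cx,cy)=(0.1775,0.9841)
member 9 (4-6): L=2.3260, (cx,cy)=(1.0000,0.0000)
member 10 (5-6): L=5.7870, (cx,cy)=(0.2262,-0.9741)
solve A·x = −loads:
  F[0-1] = -5167.4809 N (compression)
  F[0-2] = -579.9721 N (compression)
  F[1-2] = +482.6074 N (tension)
  F[1-3] = +469.5650 N (tension)
  F[2-3] = -483.1234 N (compression)
  F[2-4] = -356.7082 N (compression)
  F[3-4] = +541.2105 N (tension)
  F[3-5] = +208.9762 N (tension)
  F[4-5] = -527.9525 N (compression)
  F[4-6] = -111.4397 N (compression)
  F[5-6] = +492.6665 N (tension)
  Rx@0 = +1659.9900 N
  Ry@0 = +5053.3574 N
  Ry@6 = -479.8974 N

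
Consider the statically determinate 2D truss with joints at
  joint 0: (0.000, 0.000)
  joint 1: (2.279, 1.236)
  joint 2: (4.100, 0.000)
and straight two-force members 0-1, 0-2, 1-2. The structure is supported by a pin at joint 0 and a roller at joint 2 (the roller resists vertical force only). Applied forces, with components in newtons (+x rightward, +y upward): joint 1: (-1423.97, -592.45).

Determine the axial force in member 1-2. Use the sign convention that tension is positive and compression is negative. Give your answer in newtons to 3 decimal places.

N=3 nodes, M=3 members, R=3 reactions → 2N=6, M+R=6
member 0 (0-1): L=2.5926, (cx,cy)=(0.8790,0.4767)
member 1 (0-2): L=4.1000, (cx,cy)=(1.0000,0.0000)
member 2 (1-2): L=2.2008, (cx,cy)=(0.8274,-0.5616)
solve A·x = −loads:
  F[0-1] = -1452.3750 N (compression)
  F[0-2] = -147.2702 N (compression)
  F[1-2] = +177.9899 N (tension)
  Rx@0 = +1423.9700 N
  Ry@0 = +692.4094 N
  Ry@2 = -99.9594 N

177.990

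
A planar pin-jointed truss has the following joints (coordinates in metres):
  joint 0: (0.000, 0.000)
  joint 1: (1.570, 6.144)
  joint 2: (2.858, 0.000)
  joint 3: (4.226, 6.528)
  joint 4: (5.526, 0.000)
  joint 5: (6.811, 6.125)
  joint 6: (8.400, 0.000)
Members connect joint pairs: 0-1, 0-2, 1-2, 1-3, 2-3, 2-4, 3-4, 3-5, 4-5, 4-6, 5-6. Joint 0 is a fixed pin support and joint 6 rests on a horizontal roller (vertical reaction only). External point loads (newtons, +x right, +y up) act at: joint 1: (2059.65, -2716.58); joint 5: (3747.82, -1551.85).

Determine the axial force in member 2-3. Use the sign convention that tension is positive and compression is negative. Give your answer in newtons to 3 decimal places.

N=7 nodes, M=11 members, R=3 reactions → 2N=14, M+R=14
member 0 (0-1): L=6.3414, (cx,cy)=(0.2476,0.9689)
member 1 (0-2): L=2.8580, (cx,cy)=(1.0000,0.0000)
member 2 (1-2): L=6.2776, (cx,cy)=(0.2052,-0.9787)
member 3 (1-3): L=2.6836, (cx,cy)=(0.9897,0.1431)
member 4 (2-3): L=6.6698, (cx,cy)=(0.2051,0.9787)
member 5 (2-4): L=2.6680, (cx,cy)=(1.0000,0.0000)
member 6 (3-4): L=6.6562, (cx,cy)=(0.1953,-0.9807)
member 7 (3-5): L=2.6162, (cx,cy)=(0.9881,-0.1540)
member 8 (4-5): L=6.2583, (cx,cy)=(0.2053,0.9787)
member 9 (4-6): L=2.8740, (cx,cy)=(1.0000,0.0000)
member 10 (5-6): L=6.3278, (cx,cy)=(0.2511,-0.9680)
solve A·x = −loads:
  F[0-1] = +1792.6859 N (tension)
  F[0-2] = +5363.6395 N (tension)
  F[1-2] = -4648.0749 N (compression)
  F[1-3] = -669.0331 N (compression)
  F[2-3] = +4648.0034 N (tension)
  F[2-4] = +3456.6460 N (tension)
  F[3-4] = -4734.1667 N (compression)
  F[3-5] = +1230.4763 N (tension)
  F[4-5] = +4744.0757 N (tension)
  F[4-6] = +1557.9479 N (tension)
  F[5-6] = -6204.1034 N (compression)
  Rx@0 = -5807.4700 N
  Ry@0 = -1736.8757 N
  Ry@6 = +6005.3057 N

4648.003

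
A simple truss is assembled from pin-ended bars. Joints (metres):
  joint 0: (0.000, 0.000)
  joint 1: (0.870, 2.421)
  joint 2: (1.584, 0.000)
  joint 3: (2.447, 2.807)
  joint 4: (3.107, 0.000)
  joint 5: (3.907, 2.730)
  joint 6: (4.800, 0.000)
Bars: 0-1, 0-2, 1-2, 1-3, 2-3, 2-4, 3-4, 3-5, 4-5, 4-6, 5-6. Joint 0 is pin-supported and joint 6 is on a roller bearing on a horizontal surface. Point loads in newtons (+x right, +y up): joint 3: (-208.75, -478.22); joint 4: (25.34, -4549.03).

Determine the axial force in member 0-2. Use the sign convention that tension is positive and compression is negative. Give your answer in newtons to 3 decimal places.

521.280

N=7 nodes, M=11 members, R=3 reactions → 2N=14, M+R=14
member 0 (0-1): L=2.5726, (cx,cy)=(0.3382,0.9411)
member 1 (0-2): L=1.5840, (cx,cy)=(1.0000,0.0000)
member 2 (1-2): L=2.5241, (cx,cy)=(0.2829,-0.9592)
member 3 (1-3): L=1.6236, (cx,cy)=(0.9713,0.2378)
member 4 (2-3): L=2.9367, (cx,cy)=(0.2939,0.9558)
member 5 (2-4): L=1.5230, (cx,cy)=(1.0000,0.0000)
member 6 (3-4): L=2.8835, (cx,cy)=(0.2289,-0.9735)
member 7 (3-5): L=1.4620, (cx,cy)=(0.9986,-0.0527)
member 8 (4-5): L=2.8448, (cx,cy)=(0.2812,0.9596)
member 9 (4-6): L=1.6930, (cx,cy)=(1.0000,0.0000)
member 10 (5-6): L=2.8723, (cx,cy)=(0.3109,-0.9504)
solve A·x = −loads:
  F[0-1] = -2083.7574 N (compression)
  F[0-2] = +521.2805 N (tension)
  F[1-2] = +1739.1140 N (tension)
  F[1-3] = -1231.9657 N (compression)
  F[2-3] = -1745.1397 N (compression)
  F[2-4] = +1526.0758 N (tension)
  F[3-4] = +1624.6523 N (tension)
  F[3-5] = -1875.1963 N (compression)
  F[4-5] = +3092.2964 N (tension)
  F[4-6] = +1002.9949 N (tension)
  F[5-6] = -3226.1415 N (compression)
  Rx@0 = +183.4100 N
  Ry@0 = +1960.9835 N
  Ry@6 = +3066.2665 N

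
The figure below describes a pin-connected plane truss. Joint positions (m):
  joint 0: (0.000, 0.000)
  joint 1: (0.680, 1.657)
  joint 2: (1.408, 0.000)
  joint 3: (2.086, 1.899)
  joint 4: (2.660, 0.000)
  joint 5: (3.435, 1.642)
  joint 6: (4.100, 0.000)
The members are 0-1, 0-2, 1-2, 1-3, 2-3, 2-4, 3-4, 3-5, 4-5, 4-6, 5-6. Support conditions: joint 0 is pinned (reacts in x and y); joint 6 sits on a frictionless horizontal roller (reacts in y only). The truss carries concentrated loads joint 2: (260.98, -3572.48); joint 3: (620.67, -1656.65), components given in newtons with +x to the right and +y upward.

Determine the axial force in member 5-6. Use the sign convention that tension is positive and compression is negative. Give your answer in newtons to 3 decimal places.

N=7 nodes, M=11 members, R=3 reactions → 2N=14, M+R=14
member 0 (0-1): L=1.7911, (cx,cy)=(0.3797,0.9251)
member 1 (0-2): L=1.4080, (cx,cy)=(1.0000,0.0000)
member 2 (1-2): L=1.8099, (cx,cy)=(0.4022,-0.9155)
member 3 (1-3): L=1.4267, (cx,cy)=(0.9855,0.1696)
member 4 (2-3): L=2.0164, (cx,cy)=(0.3362,0.9418)
member 5 (2-4): L=1.2520, (cx,cy)=(1.0000,0.0000)
member 6 (3-4): L=1.9839, (cx,cy)=(0.2893,-0.9572)
member 7 (3-5): L=1.3733, (cx,cy)=(0.9823,-0.1871)
member 8 (4-5): L=1.8157, (cx,cy)=(0.4268,0.9043)
member 9 (4-6): L=1.4400, (cx,cy)=(1.0000,0.0000)
member 10 (5-6): L=1.7715, (cx,cy)=(0.3754,-0.9269)
solve A·x = −loads:
  F[0-1] = -3104.3699 N (compression)
  F[0-2] = +2060.2376 N (tension)
  F[1-2] = +2710.3672 N (tension)
  F[1-3] = -2302.1635 N (compression)
  F[2-3] = +1158.4972 N (tension)
  F[2-4] = +2499.9364 N (tension)
  F[3-4] = -2085.0354 N (compression)
  F[3-5] = -1930.7736 N (compression)
  F[4-5] = +2206.9937 N (tension)
  F[4-6] = +954.6473 N (tension)
  F[5-6] = -2543.1659 N (compression)
  Rx@0 = -881.6500 N
  Ry@0 = +2871.9407 N
  Ry@6 = +2357.1893 N

-2543.166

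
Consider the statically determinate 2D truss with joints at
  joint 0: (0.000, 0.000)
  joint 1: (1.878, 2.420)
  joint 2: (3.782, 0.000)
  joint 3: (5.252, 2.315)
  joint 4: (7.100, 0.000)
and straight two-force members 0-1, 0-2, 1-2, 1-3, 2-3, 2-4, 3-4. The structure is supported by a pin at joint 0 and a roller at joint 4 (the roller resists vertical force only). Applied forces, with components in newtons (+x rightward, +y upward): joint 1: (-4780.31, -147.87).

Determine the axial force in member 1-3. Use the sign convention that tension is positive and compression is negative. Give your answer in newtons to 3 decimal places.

N=5 nodes, M=7 members, R=3 reactions → 2N=10, M+R=10
member 0 (0-1): L=3.0632, (cx,cy)=(0.6131,0.7900)
member 1 (0-2): L=3.7820, (cx,cy)=(1.0000,0.0000)
member 2 (1-2): L=3.0792, (cx,cy)=(0.6183,-0.7859)
member 3 (1-3): L=3.3756, (cx,cy)=(0.9995,-0.0311)
member 4 (2-3): L=2.7423, (cx,cy)=(0.5360,0.8442)
member 5 (2-4): L=3.3180, (cx,cy)=(1.0000,0.0000)
member 6 (3-4): L=2.9621, (cx,cy)=(0.6239,-0.7815)
solve A·x = −loads:
  F[0-1] = -2200.0747 N (compression)
  F[0-2] = -3431.4850 N (compression)
  F[1-2] = +1934.9189 N (tension)
  F[1-3] = +2236.1337 N (tension)
  F[2-3] = -1801.3516 N (compression)
  F[2-4] = -1269.4383 N (compression)
  F[3-4] = +2034.7758 N (tension)
  Rx@0 = +4780.3100 N
  Ry@0 = +1738.1024 N
  Ry@4 = -1590.2324 N

2236.134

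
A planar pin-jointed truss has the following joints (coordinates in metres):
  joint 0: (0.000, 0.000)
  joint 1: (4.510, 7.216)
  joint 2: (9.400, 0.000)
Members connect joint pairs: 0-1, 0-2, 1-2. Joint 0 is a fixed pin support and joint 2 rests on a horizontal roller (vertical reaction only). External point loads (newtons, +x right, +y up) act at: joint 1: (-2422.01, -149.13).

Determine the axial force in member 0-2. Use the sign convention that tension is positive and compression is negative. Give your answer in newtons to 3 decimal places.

-1211.473

N=3 nodes, M=3 members, R=3 reactions → 2N=6, M+R=6
member 0 (0-1): L=8.5095, (cx,cy)=(0.5300,0.8480)
member 1 (0-2): L=9.4000, (cx,cy)=(1.0000,0.0000)
member 2 (1-2): L=8.7168, (cx,cy)=(0.5610,-0.8278)
solve A·x = −loads:
  F[0-1] = -2284.0358 N (compression)
  F[0-2] = -1211.4734 N (compression)
  F[1-2] = +2159.5465 N (tension)
  Rx@0 = +2422.0100 N
  Ry@0 = +1936.8585 N
  Ry@2 = -1787.7285 N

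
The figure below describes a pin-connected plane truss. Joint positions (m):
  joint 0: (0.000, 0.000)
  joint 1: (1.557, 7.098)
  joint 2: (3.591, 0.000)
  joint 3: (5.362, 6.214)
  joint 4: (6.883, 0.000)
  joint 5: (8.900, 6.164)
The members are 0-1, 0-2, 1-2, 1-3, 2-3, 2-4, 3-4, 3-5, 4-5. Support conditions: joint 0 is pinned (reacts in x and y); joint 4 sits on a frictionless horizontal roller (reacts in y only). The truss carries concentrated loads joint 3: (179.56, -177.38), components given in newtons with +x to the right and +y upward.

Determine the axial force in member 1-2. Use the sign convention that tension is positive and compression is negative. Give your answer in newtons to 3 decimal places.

N=6 nodes, M=9 members, R=3 reactions → 2N=12, M+R=12
member 0 (0-1): L=7.2668, (cx,cy)=(0.2143,0.9768)
member 1 (0-2): L=3.5910, (cx,cy)=(1.0000,0.0000)
member 2 (1-2): L=7.3837, (cx,cy)=(0.2755,-0.9613)
member 3 (1-3): L=3.9063, (cx,cy)=(0.9741,-0.2263)
member 4 (2-3): L=6.4614, (cx,cy)=(0.2741,0.9617)
member 5 (2-4): L=3.2920, (cx,cy)=(1.0000,0.0000)
member 6 (3-4): L=6.3974, (cx,cy)=(0.2378,-0.9713)
member 7 (3-5): L=3.5384, (cx,cy)=(0.9999,-0.0141)
member 8 (4-5): L=6.4856, (cx,cy)=(0.3110,0.9504)
solve A·x = −loads:
  F[0-1] = +125.8325 N (tension)
  F[0-2] = +152.5987 N (tension)
  F[1-2] = -143.9570 N (compression)
  F[1-3] = +68.3917 N (tension)
  F[2-3] = +143.8977 N (tension)
  F[2-4] = +73.5020 N (tension)
  F[3-4] = -309.1549 N (compression)
  F[3-5] = -0.0000 N (tension)
  F[4-5] = -0.0000 N (tension)
  Rx@0 = -179.5600 N
  Ry@0 = -122.9102 N
  Ry@4 = +300.2902 N

-143.957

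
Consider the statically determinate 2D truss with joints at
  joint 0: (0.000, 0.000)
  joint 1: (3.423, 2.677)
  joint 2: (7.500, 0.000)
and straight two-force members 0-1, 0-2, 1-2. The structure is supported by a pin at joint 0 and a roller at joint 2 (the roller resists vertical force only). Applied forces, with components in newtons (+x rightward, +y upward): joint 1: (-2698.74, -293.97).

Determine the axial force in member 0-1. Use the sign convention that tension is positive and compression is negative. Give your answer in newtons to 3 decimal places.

N=3 nodes, M=3 members, R=3 reactions → 2N=6, M+R=6
member 0 (0-1): L=4.3455, (cx,cy)=(0.7877,0.6160)
member 1 (0-2): L=7.5000, (cx,cy)=(1.0000,0.0000)
member 2 (1-2): L=4.8773, (cx,cy)=(0.8359,-0.5489)
solve A·x = −loads:
  F[0-1] = -1823.0469 N (compression)
  F[0-2] = -1262.7009 N (compression)
  F[1-2] = +1510.5708 N (tension)
  Rx@0 = +2698.7400 N
  Ry@0 = +1123.0724 N
  Ry@2 = -829.1024 N

-1823.047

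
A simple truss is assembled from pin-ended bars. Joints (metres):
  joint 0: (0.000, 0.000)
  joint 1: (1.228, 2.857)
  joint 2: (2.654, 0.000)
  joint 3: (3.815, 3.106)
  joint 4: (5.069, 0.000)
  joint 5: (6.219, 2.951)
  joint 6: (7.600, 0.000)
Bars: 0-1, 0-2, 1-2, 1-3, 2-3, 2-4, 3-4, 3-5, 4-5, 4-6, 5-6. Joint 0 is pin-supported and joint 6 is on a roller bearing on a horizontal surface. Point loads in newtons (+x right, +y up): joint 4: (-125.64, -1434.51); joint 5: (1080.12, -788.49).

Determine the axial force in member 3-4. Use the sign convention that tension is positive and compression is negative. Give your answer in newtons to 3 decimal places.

N=7 nodes, M=11 members, R=3 reactions → 2N=14, M+R=14
member 0 (0-1): L=3.1097, (cx,cy)=(0.3949,0.9187)
member 1 (0-2): L=2.6540, (cx,cy)=(1.0000,0.0000)
member 2 (1-2): L=3.1931, (cx,cy)=(0.4466,-0.8947)
member 3 (1-3): L=2.5990, (cx,cy)=(0.9954,0.0958)
member 4 (2-3): L=3.3159, (cx,cy)=(0.3501,0.9367)
member 5 (2-4): L=2.4150, (cx,cy)=(1.0000,0.0000)
member 6 (3-4): L=3.3496, (cx,cy)=(0.3744,-0.9273)
member 7 (3-5): L=2.4090, (cx,cy)=(0.9979,-0.0643)
member 8 (4-5): L=3.1672, (cx,cy)=(0.3631,0.9317)
member 9 (4-6): L=2.5310, (cx,cy)=(1.0000,0.0000)
member 10 (5-6): L=3.2582, (cx,cy)=(0.4239,-0.9057)
solve A·x = −loads:
  F[0-1] = -219.4416 N (compression)
  F[0-2] = +1041.1351 N (tension)
  F[1-2] = +206.1018 N (tension)
  F[1-3] = -179.5234 N (compression)
  F[2-3] = -196.8693 N (compression)
  F[2-4] = +1202.1078 N (tension)
  F[3-4] = +240.9077 N (tension)
  F[3-5] = -338.5188 N (compression)
  F[4-5] = +1299.8359 N (tension)
  F[4-6] = +945.9652 N (tension)
  F[5-6] = -2231.7882 N (compression)
  Rx@0 = -954.4800 N
  Ry@0 = +201.6073 N
  Ry@6 = +2021.3927 N

240.908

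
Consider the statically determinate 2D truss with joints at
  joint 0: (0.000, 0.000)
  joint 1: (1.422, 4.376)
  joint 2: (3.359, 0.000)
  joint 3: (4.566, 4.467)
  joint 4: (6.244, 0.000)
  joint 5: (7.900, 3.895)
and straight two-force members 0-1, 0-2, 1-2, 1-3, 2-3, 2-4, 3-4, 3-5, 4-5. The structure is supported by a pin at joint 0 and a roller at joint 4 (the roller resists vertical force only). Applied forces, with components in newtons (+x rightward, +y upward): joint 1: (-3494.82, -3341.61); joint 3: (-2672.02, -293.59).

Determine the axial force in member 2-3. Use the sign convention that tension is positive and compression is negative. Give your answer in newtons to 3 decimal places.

-3798.398

N=6 nodes, M=9 members, R=3 reactions → 2N=12, M+R=12
member 0 (0-1): L=4.6012, (cx,cy)=(0.3090,0.9510)
member 1 (0-2): L=3.3590, (cx,cy)=(1.0000,0.0000)
member 2 (1-2): L=4.7855, (cx,cy)=(0.4048,-0.9144)
member 3 (1-3): L=3.1453, (cx,cy)=(0.9996,0.0289)
member 4 (2-3): L=4.6272, (cx,cy)=(0.2608,0.9654)
member 5 (2-4): L=2.8850, (cx,cy)=(1.0000,0.0000)
member 6 (3-4): L=4.7718, (cx,cy)=(0.3517,-0.9361)
member 7 (3-5): L=3.3827, (cx,cy)=(0.9856,-0.1691)
member 8 (4-5): L=4.2324, (cx,cy)=(0.3913,0.9203)
solve A·x = −loads:
  F[0-1] = -7381.7193 N (compression)
  F[0-2] = -3885.5436 N (compression)
  F[1-2] = +4010.0677 N (tension)
  F[1-3] = -409.7687 N (compression)
  F[2-3] = -3798.3976 N (compression)
  F[2-4] = -1271.6140 N (compression)
  F[3-4] = +3616.1189 N (tension)
  F[3-5] = +0.0000 N (tension)
  F[4-5] = -0.0000 N (compression)
  Rx@0 = +6166.8400 N
  Ry@0 = +7020.3608 N
  Ry@4 = -3385.1608 N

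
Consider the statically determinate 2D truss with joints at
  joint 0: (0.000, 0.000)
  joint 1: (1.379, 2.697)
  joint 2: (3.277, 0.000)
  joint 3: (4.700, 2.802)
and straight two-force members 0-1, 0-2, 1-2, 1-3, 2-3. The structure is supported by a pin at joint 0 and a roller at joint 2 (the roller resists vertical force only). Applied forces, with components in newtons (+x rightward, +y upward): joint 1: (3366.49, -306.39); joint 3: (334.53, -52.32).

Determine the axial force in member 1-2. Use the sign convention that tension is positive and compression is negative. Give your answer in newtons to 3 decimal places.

N=4 nodes, M=5 members, R=3 reactions → 2N=8, M+R=8
member 0 (0-1): L=3.0291, (cx,cy)=(0.4553,0.8904)
member 1 (0-2): L=3.2770, (cx,cy)=(1.0000,0.0000)
member 2 (1-2): L=3.2979, (cx,cy)=(0.5755,-0.8178)
member 3 (1-3): L=3.3227, (cx,cy)=(0.9995,0.0316)
member 4 (2-3): L=3.1426, (cx,cy)=(0.4528,0.8916)
solve A·x = −loads:
  F[0-1] = +3259.2907 N (tension)
  F[0-2] = +2217.2258 N (tension)
  F[1-2] = -3908.9956 N (compression)
  F[1-3] = +367.1769 N (tension)
  F[2-3] = -71.6942 N (compression)
  Rx@0 = -3701.0200 N
  Ry@0 = -2901.9529 N
  Ry@2 = +3260.6629 N

-3908.996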